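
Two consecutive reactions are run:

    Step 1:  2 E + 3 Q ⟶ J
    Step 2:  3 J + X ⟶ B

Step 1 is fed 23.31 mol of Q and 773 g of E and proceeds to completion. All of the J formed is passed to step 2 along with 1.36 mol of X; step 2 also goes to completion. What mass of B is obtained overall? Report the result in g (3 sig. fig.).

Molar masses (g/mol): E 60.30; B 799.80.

Step 1:
n(Q) = 23.31 mol
n(E) = 773.0 / 60.30 = 12.82 mol
n/ν for Q = 23.31/3 = 7.770
n/ν for E = 12.82/2 = 6.410
Smallest n/ν is E → limiting reagent.
n(J) produced = (1/2) × 12.82 = 6.410 mol
Step 2:
n(J) available = 6.410 mol
n(X) = 1.360 mol
n/ν for J = 6.410/3 = 2.137
n/ν for X = 1.360/1 = 1.360
Smallest n/ν is X → limiting reagent.
n(B) = (1/1) × 1.360 = 1.360 mol
mass = 1.360 × 799.80 = 1088 g

1090 g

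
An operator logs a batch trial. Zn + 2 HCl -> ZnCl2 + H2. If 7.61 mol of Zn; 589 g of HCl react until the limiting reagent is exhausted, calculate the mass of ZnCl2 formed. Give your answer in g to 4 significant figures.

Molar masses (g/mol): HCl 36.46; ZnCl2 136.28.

1037 g

n(Zn) = 7.610 mol
n(HCl) = 589.0 / 36.46 = 16.15 mol
n/ν for Zn = 7.610/1 = 7.610
n/ν for HCl = 16.15/2 = 8.075
Smallest n/ν is Zn → limiting reagent.
n(ZnCl2) = (1/1) × 7.610 = 7.610 mol
mass = 7.610 × 136.28 = 1037 g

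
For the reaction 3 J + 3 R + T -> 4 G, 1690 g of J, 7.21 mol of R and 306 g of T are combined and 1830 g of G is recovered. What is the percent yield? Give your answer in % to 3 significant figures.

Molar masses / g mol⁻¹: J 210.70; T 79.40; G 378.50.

50.3 %

n(J) = 1690 / 210.70 = 8.021 mol
n(R) = 7.210 mol
n(T) = 306.0 / 79.40 = 3.854 mol
n/ν → J: 2.674, R: 2.403, T: 3.854; R is limiting.
theoretical n(G) = (4/3) × 7.210 = 9.613 mol → 3639 g
% yield = 1830 / 3639 × 100 = 50.29 %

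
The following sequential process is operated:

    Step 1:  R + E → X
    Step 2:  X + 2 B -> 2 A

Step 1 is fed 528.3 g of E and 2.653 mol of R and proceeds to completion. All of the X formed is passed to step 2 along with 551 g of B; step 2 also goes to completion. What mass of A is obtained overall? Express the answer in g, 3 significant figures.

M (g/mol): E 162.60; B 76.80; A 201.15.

1070 g

Step 1:
n(E) = 528.3 / 162.60 = 3.249 mol
n(R) = 2.653 mol
n/ν for E = 3.249/1 = 3.249
n/ν for R = 2.653/1 = 2.653
Smallest n/ν is R → limiting reagent.
n(X) produced = (1/1) × 2.653 = 2.653 mol
Step 2:
n(X) available = 2.653 mol
n(B) = 551.0 / 76.80 = 7.174 mol
n/ν for X = 2.653/1 = 2.653
n/ν for B = 7.174/2 = 3.587
Smallest n/ν is X → limiting reagent.
n(A) = (2/1) × 2.653 = 5.306 mol
mass = 5.306 × 201.15 = 1067 g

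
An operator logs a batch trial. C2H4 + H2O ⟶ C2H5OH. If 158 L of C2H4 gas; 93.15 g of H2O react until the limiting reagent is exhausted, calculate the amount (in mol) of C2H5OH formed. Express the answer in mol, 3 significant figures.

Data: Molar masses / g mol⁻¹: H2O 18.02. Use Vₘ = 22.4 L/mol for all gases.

n(C2H4) = 158.0 / 22.4 = 7.054 mol
n(H2O) = 93.15 / 18.02 = 5.169 mol
n/ν → C2H4: 7.054, H2O: 5.169; H2O is limiting.
n(C2H5OH) = (1/1) × 5.169 = 5.169 mol

5.17 mol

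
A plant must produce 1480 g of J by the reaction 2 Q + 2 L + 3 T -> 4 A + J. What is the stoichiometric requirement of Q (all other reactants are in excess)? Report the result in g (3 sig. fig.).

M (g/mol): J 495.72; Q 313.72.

1870 g

n(J) = 1480 / 495.72 = 2.986 mol
n(Q) = (2/1) × 2.986 = 5.972 mol
mass = 5.972 × 313.72 = 1874 g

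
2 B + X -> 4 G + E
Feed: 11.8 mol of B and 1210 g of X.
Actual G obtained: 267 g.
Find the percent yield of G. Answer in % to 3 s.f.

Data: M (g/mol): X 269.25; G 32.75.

45.4 %

n(B) = 11.80 mol
n(X) = 1210 / 269.25 = 4.494 mol
n/ν → B: 5.900, X: 4.494; X is limiting.
theoretical n(G) = (4/1) × 4.494 = 17.98 mol → 588.8 g
% yield = 267 / 588.8 × 100 = 45.35 %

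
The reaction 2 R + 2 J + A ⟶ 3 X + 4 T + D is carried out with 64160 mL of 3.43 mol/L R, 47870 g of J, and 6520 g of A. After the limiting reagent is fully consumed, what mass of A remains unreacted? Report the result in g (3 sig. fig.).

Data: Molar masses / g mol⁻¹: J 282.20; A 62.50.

1220 g

n(R) = 3.43 × 64160/1000 = 220.1 mol
n(J) = 47870 / 282.20 = 169.6 mol
n(A) = 6520 / 62.50 = 104.3 mol
n/ν for R = 220.1/2 = 110.1
n/ν for J = 169.6/2 = 84.80
n/ν for A = 104.3/1 = 104.3
Smallest n/ν is J → limiting reagent.
A consumed = (1/2) × 169.6 = 84.80 mol
A remaining = 104.3 − 84.80 = 19.50 mol
mass = 19.50 × 62.50 = 1219 g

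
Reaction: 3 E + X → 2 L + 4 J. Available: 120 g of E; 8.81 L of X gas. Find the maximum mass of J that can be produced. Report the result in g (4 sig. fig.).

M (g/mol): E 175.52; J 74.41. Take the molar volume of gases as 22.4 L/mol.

67.83 g

n(E) = 120.0 / 175.52 = 0.6837 mol
n(X) = 8.810 / 22.4 = 0.3933 mol
n/ν for E = 0.6837/3 = 0.2279
n/ν for X = 0.3933/1 = 0.3933
Smallest n/ν is E → limiting reagent.
n(J) = (4/3) × 0.6837 = 0.9116 mol
mass = 0.9116 × 74.41 = 67.83 g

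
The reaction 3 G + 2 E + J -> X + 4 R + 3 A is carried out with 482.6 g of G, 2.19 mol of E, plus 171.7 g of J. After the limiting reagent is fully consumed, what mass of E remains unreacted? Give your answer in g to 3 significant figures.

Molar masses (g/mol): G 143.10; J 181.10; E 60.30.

n(G) = 482.6 / 143.10 = 3.372 mol
n(E) = 2.190 mol
n(J) = 171.7 / 181.10 = 0.9481 mol
n/ν for G = 3.372/3 = 1.124
n/ν for E = 2.190/2 = 1.095
n/ν for J = 0.9481/1 = 0.9481
Smallest n/ν is J → limiting reagent.
E consumed = (2/1) × 0.9481 = 1.896 mol
E remaining = 2.190 − 1.896 = 0.2940 mol
mass = 0.2940 × 60.30 = 17.73 g

17.7 g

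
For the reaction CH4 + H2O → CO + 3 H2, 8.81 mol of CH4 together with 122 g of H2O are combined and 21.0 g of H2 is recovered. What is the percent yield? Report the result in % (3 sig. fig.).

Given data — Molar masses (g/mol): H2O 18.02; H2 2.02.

51.2 %

n(CH4) = 8.810 mol
n(H2O) = 122.0 / 18.02 = 6.770 mol
n/ν → CH4: 8.810, H2O: 6.770; H2O is limiting.
theoretical n(H2) = (3/1) × 6.770 = 20.31 mol → 41.03 g
% yield = 21.0 / 41.03 × 100 = 51.18 %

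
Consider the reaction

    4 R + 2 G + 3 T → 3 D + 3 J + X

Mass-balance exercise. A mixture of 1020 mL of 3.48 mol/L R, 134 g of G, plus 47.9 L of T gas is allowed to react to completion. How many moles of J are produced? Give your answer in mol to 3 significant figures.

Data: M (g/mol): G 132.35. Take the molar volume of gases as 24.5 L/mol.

1.52 mol

n(R) = 3.48 × 1020/1000 = 3.550 mol
n(G) = 134.0 / 132.35 = 1.012 mol
n(T) = 47.90 / 24.5 = 1.955 mol
n/ν for R = 3.550/4 = 0.8875
n/ν for G = 1.012/2 = 0.5060
n/ν for T = 1.955/3 = 0.6517
Smallest n/ν is G → limiting reagent.
n(J) = (3/2) × 1.012 = 1.518 mol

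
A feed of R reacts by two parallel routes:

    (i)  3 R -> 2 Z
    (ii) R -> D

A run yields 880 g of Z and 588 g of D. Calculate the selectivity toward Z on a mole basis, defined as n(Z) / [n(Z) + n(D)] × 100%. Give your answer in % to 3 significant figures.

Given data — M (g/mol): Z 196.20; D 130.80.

49.9 %

n(Z) = 880 / 196.20 = 4.485 mol
n(D) = 588 / 130.80 = 4.495 mol
selectivity = 4.485/(4.485+4.495) × 100 = 49.94 %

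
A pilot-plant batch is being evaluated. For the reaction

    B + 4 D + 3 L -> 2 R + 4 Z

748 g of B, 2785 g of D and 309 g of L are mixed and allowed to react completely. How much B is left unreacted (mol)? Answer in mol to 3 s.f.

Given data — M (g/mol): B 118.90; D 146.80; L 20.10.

n(B) = 748.0 / 118.90 = 6.291 mol
n(D) = 2785 / 146.80 = 18.97 mol
n(L) = 309.0 / 20.10 = 15.37 mol
n/ν → B: 6.291, D: 4.743, L: 5.123; D is limiting.
B consumed = (1/4) × 18.97 = 4.743 mol
B remaining = 6.291 − 4.743 = 1.548 mol

1.55 mol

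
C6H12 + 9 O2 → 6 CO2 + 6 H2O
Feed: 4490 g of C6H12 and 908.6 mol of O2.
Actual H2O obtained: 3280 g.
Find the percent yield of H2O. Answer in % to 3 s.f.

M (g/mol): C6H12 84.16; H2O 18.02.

56.9 %

n(C6H12) = 4490 / 84.16 = 53.35 mol
n(O2) = 908.6 mol
n/ν for C6H12 = 53.35/1 = 53.35
n/ν for O2 = 908.6/9 = 101.0
Smallest n/ν is C6H12 → limiting reagent.
theoretical n(H2O) = (6/1) × 53.35 = 320.1 mol → 5768 g
% yield = 3280 / 5768 × 100 = 56.87 %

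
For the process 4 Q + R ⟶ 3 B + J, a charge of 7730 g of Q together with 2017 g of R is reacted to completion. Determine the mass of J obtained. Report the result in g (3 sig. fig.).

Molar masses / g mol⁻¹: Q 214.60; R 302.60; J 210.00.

n(Q) = 7730 / 214.60 = 36.02 mol
n(R) = 2017 / 302.60 = 6.666 mol
n/ν for Q = 36.02/4 = 9.005
n/ν for R = 6.666/1 = 6.666
Smallest n/ν is R → limiting reagent.
n(J) = (1/1) × 6.666 = 6.666 mol
mass = 6.666 × 210.00 = 1400 g

1400 g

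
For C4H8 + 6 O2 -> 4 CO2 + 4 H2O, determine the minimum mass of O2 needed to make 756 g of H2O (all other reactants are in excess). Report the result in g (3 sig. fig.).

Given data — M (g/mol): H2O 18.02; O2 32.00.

n(H2O) = 756 / 18.02 = 41.95 mol
n(O2) = (6/4) × 41.95 = 62.93 mol
mass = 62.93 × 32.00 = 2014 g

2010 g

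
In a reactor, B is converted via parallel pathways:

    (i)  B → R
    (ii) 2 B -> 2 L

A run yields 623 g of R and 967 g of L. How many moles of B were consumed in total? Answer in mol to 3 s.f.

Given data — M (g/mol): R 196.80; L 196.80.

8.08 mol

n(R) = 623 / 196.80 = 3.166 mol
n(L) = 967 / 196.80 = 4.914 mol
n(B) via (i) = (1/1)×3.166 = 3.166 mol
n(B) via (ii) = (2/2)×4.914 = 4.914 mol
total n(B) = 3.166 + 4.914 = 8.080 mol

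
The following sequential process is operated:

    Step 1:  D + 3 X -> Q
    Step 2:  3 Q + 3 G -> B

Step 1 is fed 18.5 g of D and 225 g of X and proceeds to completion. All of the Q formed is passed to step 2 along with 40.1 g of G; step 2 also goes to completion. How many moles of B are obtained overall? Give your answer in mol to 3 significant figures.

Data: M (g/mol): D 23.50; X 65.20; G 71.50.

0.187 mol

Step 1:
n(D) = 18.50 / 23.50 = 0.7872 mol
n(X) = 225.0 / 65.20 = 3.451 mol
n/ν for D = 0.7872/1 = 0.7872
n/ν for X = 3.451/3 = 1.150
Smallest n/ν is D → limiting reagent.
n(Q) produced = (1/1) × 0.7872 = 0.7872 mol
Step 2:
n(Q) available = 0.7872 mol
n(G) = 40.10 / 71.50 = 0.5608 mol
n/ν for Q = 0.7872/3 = 0.2624
n/ν for G = 0.5608/3 = 0.1869
Smallest n/ν is G → limiting reagent.
n(B) = (1/3) × 0.5608 = 0.1869 mol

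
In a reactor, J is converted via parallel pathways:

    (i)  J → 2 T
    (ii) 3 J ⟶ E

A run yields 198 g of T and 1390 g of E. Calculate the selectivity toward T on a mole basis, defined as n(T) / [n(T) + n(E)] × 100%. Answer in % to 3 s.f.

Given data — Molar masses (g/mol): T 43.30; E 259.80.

n(T) = 198 / 43.30 = 4.573 mol
n(E) = 1390 / 259.80 = 5.350 mol
selectivity = 4.573/(4.573+5.350) × 100 = 46.08 %

46.1 %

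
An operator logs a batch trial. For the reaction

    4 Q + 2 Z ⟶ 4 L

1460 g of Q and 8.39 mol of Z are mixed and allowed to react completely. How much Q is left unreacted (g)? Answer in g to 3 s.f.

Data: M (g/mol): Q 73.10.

233 g

n(Q) = 1460 / 73.10 = 19.97 mol
n(Z) = 8.390 mol
n/ν for Q = 19.97/4 = 4.993
n/ν for Z = 8.390/2 = 4.195
Smallest n/ν is Z → limiting reagent.
Q consumed = (4/2) × 8.390 = 16.78 mol
Q remaining = 19.97 − 16.78 = 3.190 mol
mass = 3.190 × 73.10 = 233.2 g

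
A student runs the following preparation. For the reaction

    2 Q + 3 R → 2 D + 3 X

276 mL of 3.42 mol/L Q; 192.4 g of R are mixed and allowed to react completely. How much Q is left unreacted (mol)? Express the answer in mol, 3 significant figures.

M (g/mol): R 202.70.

n(Q) = 3.42 × 276.0/1000 = 0.9439 mol
n(R) = 192.4 / 202.70 = 0.9492 mol
n/ν for Q = 0.9439/2 = 0.4720
n/ν for R = 0.9492/3 = 0.3164
Smallest n/ν is R → limiting reagent.
Q consumed = (2/3) × 0.9492 = 0.6328 mol
Q remaining = 0.9439 − 0.6328 = 0.3111 mol

0.311 mol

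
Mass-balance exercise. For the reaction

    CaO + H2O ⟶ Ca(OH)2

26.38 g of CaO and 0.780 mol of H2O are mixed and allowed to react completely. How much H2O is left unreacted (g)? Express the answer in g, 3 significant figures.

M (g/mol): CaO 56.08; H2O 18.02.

5.58 g

n(CaO) = 26.38 / 56.08 = 0.4704 mol
n(H2O) = 0.7800 mol
n/ν for CaO = 0.4704/1 = 0.4704
n/ν for H2O = 0.7800/1 = 0.7800
Smallest n/ν is CaO → limiting reagent.
H2O consumed = (1/1) × 0.4704 = 0.4704 mol
H2O remaining = 0.7800 − 0.4704 = 0.3096 mol
mass = 0.3096 × 18.02 = 5.579 g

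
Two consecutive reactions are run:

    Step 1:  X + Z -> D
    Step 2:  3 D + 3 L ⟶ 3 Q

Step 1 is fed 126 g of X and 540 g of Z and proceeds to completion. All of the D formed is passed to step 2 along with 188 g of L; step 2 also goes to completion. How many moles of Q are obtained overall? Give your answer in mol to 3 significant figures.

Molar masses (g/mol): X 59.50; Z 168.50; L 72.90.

2.12 mol

Step 1:
n(X) = 126.0 / 59.50 = 2.118 mol
n(Z) = 540.0 / 168.50 = 3.205 mol
n/ν for X = 2.118/1 = 2.118
n/ν for Z = 3.205/1 = 3.205
Smallest n/ν is X → limiting reagent.
n(D) produced = (1/1) × 2.118 = 2.118 mol
Step 2:
n(D) available = 2.118 mol
n(L) = 188.0 / 72.90 = 2.579 mol
n/ν for D = 2.118/3 = 0.7060
n/ν for L = 2.579/3 = 0.8597
Smallest n/ν is D → limiting reagent.
n(Q) = (3/3) × 2.118 = 2.118 mol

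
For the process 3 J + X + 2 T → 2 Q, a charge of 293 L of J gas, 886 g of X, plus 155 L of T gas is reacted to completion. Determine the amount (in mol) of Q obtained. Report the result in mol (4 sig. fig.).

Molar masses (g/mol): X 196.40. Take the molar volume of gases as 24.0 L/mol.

6.458 mol

n(J) = 293.0 / 24.0 = 12.21 mol
n(X) = 886.0 / 196.40 = 4.511 mol
n(T) = 155.0 / 24.0 = 6.458 mol
n/ν for J = 12.21/3 = 4.070
n/ν for X = 4.511/1 = 4.511
n/ν for T = 6.458/2 = 3.229
Smallest n/ν is T → limiting reagent.
n(Q) = (2/2) × 6.458 = 6.458 mol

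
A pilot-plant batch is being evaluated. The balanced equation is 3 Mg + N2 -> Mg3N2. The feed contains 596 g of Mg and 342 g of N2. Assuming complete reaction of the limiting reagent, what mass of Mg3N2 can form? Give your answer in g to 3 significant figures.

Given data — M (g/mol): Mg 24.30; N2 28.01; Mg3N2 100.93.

825 g

n(Mg) = 596.0 / 24.30 = 24.53 mol
n(N2) = 342.0 / 28.01 = 12.21 mol
n/ν for Mg = 24.53/3 = 8.177
n/ν for N2 = 12.21/1 = 12.21
Smallest n/ν is Mg → limiting reagent.
n(Mg3N2) = (1/3) × 24.53 = 8.177 mol
mass = 8.177 × 100.93 = 825.3 g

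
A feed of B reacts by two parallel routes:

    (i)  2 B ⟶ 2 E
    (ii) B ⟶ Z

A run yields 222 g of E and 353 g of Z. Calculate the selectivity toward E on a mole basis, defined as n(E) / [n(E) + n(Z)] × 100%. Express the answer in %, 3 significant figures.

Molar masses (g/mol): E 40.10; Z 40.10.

n(E) = 222 / 40.10 = 5.536 mol
n(Z) = 353 / 40.10 = 8.803 mol
selectivity = 5.536/(5.536+8.803) × 100 = 38.61 %

38.6 %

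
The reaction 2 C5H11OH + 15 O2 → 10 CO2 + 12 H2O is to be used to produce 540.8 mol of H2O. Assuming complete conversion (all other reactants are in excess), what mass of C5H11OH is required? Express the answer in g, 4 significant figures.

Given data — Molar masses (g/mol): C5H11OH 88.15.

7945 g

n(H2O) = 540.8 mol
n(C5H11OH) = (2/12) × 540.8 = 90.13 mol
mass = 90.13 × 88.15 = 7945 g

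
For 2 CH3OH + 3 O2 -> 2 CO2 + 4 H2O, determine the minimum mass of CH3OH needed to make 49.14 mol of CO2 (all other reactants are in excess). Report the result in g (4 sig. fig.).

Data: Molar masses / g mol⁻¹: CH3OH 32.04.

n(CO2) = 49.14 mol
n(CH3OH) = (2/2) × 49.14 = 49.14 mol
mass = 49.14 × 32.04 = 1574 g

1574 g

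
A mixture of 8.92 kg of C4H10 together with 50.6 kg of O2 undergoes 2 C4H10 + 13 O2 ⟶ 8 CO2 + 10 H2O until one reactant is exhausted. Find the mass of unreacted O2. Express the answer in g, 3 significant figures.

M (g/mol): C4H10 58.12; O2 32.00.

n(C4H10) = 8.920×1000 / 58.12 = 153.5 mol
n(O2) = 50.60×1000 / 32.00 = 1581 mol
n/ν for C4H10 = 153.5/2 = 76.75
n/ν for O2 = 1581/13 = 121.6
Smallest n/ν is C4H10 → limiting reagent.
O2 consumed = (13/2) × 153.5 = 997.8 mol
O2 remaining = 1581 − 997.8 = 583.2 mol
mass = 583.2 × 32.00 = 18660 g

18700 g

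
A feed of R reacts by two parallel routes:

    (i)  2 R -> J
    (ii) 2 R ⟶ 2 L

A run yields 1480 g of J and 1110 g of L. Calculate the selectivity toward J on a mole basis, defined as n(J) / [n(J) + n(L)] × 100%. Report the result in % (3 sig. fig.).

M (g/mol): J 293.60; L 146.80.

n(J) = 1480 / 293.60 = 5.041 mol
n(L) = 1110 / 146.80 = 7.561 mol
selectivity = 5.041/(5.041+7.561) × 100 = 40.00 %

40.0 %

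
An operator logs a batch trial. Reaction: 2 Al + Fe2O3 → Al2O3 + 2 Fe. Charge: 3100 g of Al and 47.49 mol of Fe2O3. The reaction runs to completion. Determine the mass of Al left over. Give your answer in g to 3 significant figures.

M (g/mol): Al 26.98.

n(Al) = 3100 / 26.98 = 114.9 mol
n(Fe2O3) = 47.49 mol
n/ν for Al = 114.9/2 = 57.45
n/ν for Fe2O3 = 47.49/1 = 47.49
Smallest n/ν is Fe2O3 → limiting reagent.
Al consumed = (2/1) × 47.49 = 94.98 mol
Al remaining = 114.9 − 94.98 = 19.92 mol
mass = 19.92 × 26.98 = 537.4 g

537 g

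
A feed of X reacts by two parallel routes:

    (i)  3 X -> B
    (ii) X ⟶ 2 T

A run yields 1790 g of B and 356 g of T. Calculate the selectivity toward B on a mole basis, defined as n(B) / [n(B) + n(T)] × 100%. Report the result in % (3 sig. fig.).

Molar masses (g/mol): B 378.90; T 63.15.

n(B) = 1790 / 378.90 = 4.724 mol
n(T) = 356 / 63.15 = 5.637 mol
selectivity = 4.724/(4.724+5.637) × 100 = 45.59 %

45.6 %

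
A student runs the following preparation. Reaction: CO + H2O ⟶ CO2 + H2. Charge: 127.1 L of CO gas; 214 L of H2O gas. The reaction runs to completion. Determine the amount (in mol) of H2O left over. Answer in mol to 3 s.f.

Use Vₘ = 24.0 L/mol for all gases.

n(CO) = 127.1 / 24.0 = 5.296 mol
n(H2O) = 214.0 / 24.0 = 8.917 mol
n/ν → CO: 5.296, H2O: 8.917; CO is limiting.
H2O consumed = (1/1) × 5.296 = 5.296 mol
H2O remaining = 8.917 − 5.296 = 3.621 mol

3.62 mol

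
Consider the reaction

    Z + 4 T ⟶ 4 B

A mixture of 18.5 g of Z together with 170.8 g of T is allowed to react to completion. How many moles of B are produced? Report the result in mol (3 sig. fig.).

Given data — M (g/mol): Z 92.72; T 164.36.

n(Z) = 18.50 / 92.72 = 0.1995 mol
n(T) = 170.8 / 164.36 = 1.039 mol
n/ν → Z: 0.1995, T: 0.2598; Z is limiting.
n(B) = (4/1) × 0.1995 = 0.7980 mol

0.798 mol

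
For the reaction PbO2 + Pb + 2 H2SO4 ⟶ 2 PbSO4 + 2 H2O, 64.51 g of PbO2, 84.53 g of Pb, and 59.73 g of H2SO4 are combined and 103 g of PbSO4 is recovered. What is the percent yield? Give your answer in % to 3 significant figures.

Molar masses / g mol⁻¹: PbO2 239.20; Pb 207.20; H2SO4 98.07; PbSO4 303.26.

n(PbO2) = 64.51 / 239.20 = 0.2697 mol
n(Pb) = 84.53 / 207.20 = 0.4080 mol
n(H2SO4) = 59.73 / 98.07 = 0.6091 mol
n/ν for PbO2 = 0.2697/1 = 0.2697
n/ν for Pb = 0.4080/1 = 0.4080
n/ν for H2SO4 = 0.6091/2 = 0.3046
Smallest n/ν is PbO2 → limiting reagent.
theoretical n(PbSO4) = (2/1) × 0.2697 = 0.5394 mol → 163.6 g
% yield = 103 / 163.6 × 100 = 62.96 %

63.0 %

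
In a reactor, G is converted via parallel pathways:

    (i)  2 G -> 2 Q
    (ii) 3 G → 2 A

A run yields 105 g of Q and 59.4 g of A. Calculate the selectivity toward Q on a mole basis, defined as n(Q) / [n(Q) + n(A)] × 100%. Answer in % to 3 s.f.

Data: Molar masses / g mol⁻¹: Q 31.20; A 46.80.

72.6 %

n(Q) = 105 / 31.20 = 3.365 mol
n(A) = 59.4 / 46.80 = 1.269 mol
selectivity = 3.365/(3.365+1.269) × 100 = 72.62 %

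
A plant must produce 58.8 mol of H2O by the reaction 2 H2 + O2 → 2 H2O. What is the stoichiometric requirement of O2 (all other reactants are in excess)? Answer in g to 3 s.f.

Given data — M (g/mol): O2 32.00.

941 g

n(H2O) = 58.80 mol
n(O2) = (1/2) × 58.80 = 29.40 mol
mass = 29.40 × 32.00 = 940.8 g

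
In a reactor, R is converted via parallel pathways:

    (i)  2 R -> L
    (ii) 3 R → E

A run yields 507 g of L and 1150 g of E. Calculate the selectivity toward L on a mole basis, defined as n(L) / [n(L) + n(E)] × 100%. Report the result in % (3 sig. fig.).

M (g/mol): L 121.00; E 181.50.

n(L) = 507 / 121.00 = 4.190 mol
n(E) = 1150 / 181.50 = 6.336 mol
selectivity = 4.190/(4.190+6.336) × 100 = 39.81 %

39.8 %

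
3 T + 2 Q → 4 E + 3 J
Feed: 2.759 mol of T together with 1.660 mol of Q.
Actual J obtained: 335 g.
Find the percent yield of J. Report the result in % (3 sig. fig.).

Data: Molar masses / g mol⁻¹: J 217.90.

61.7 %

n(T) = 2.759 mol
n(Q) = 1.660 mol
n/ν → T: 0.9197, Q: 0.8300; Q is limiting.
theoretical n(J) = (3/2) × 1.660 = 2.490 mol → 542.6 g
% yield = 335 / 542.6 × 100 = 61.74 %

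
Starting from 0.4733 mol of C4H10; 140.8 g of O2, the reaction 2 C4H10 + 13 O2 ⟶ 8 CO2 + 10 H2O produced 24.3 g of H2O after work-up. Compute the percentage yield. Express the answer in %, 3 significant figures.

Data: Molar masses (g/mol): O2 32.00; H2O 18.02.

n(C4H10) = 0.4733 mol
n(O2) = 140.8 / 32.00 = 4.400 mol
n/ν for C4H10 = 0.4733/2 = 0.2367
n/ν for O2 = 4.400/13 = 0.3385
Smallest n/ν is C4H10 → limiting reagent.
theoretical n(H2O) = (10/2) × 0.4733 = 2.367 mol → 42.65 g
% yield = 24.3 / 42.65 × 100 = 56.98 %

57.0 %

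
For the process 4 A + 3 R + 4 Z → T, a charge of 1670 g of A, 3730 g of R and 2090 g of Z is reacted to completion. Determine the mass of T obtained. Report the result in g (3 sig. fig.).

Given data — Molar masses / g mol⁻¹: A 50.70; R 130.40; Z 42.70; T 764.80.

6300 g

n(A) = 1670 / 50.70 = 32.94 mol
n(R) = 3730 / 130.40 = 28.60 mol
n(Z) = 2090 / 42.70 = 48.95 mol
n/ν → A: 8.235, R: 9.533, Z: 12.24; A is limiting.
n(T) = (1/4) × 32.94 = 8.235 mol
mass = 8.235 × 764.80 = 6298 g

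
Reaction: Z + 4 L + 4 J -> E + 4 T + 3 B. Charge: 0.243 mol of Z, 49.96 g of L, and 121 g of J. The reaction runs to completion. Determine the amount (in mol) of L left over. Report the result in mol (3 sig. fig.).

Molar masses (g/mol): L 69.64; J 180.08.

n(Z) = 0.2430 mol
n(L) = 49.96 / 69.64 = 0.7174 mol
n(J) = 121.0 / 180.08 = 0.6719 mol
n/ν for Z = 0.2430/1 = 0.2430
n/ν for L = 0.7174/4 = 0.1794
n/ν for J = 0.6719/4 = 0.1680
Smallest n/ν is J → limiting reagent.
L consumed = (4/4) × 0.6719 = 0.6719 mol
L remaining = 0.7174 − 0.6719 = 0.04550 mol

0.0455 mol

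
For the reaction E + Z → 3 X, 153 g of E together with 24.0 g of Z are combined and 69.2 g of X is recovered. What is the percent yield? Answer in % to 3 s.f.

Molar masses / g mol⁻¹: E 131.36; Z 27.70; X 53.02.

n(E) = 153.0 / 131.36 = 1.165 mol
n(Z) = 24.00 / 27.70 = 0.8664 mol
n/ν → E: 1.165, Z: 0.8664; Z is limiting.
theoretical n(X) = (3/1) × 0.8664 = 2.599 mol → 137.8 g
% yield = 69.2 / 137.8 × 100 = 50.22 %

50.2 %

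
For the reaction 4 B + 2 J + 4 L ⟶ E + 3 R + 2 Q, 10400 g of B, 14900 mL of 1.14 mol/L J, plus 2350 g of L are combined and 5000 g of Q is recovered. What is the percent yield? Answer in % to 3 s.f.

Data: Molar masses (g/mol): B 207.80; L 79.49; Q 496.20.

68.2 %

n(B) = 10400 / 207.80 = 50.05 mol
n(J) = 1.14 × 14900/1000 = 16.99 mol
n(L) = 2350 / 79.49 = 29.56 mol
n/ν for B = 50.05/4 = 12.51
n/ν for J = 16.99/2 = 8.495
n/ν for L = 29.56/4 = 7.390
Smallest n/ν is L → limiting reagent.
theoretical n(Q) = (2/4) × 29.56 = 14.78 mol → 7334 g
% yield = 5000 / 7334 × 100 = 68.18 %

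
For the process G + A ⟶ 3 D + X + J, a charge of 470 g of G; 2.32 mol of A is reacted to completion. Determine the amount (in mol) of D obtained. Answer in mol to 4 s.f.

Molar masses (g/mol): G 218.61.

6.450 mol

n(G) = 470.0 / 218.61 = 2.150 mol
n(A) = 2.320 mol
n/ν → G: 2.150, A: 2.320; G is limiting.
n(D) = (3/1) × 2.150 = 6.450 mol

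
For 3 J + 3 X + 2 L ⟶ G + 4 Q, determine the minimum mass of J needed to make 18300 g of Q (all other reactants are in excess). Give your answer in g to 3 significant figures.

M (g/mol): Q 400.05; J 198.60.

6810 g

n(Q) = 18300 / 400.05 = 45.74 mol
n(J) = (3/4) × 45.74 = 34.31 mol
mass = 34.31 × 198.60 = 6814 g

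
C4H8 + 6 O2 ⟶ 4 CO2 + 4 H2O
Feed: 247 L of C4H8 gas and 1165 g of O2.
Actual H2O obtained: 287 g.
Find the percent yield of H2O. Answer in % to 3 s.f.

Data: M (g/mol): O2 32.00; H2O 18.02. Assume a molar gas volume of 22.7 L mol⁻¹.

n(C4H8) = 247.0 / 22.7 = 10.88 mol
n(O2) = 1165 / 32.00 = 36.41 mol
n/ν for C4H8 = 10.88/1 = 10.88
n/ν for O2 = 36.41/6 = 6.068
Smallest n/ν is O2 → limiting reagent.
theoretical n(H2O) = (4/6) × 36.41 = 24.27 mol → 437.3 g
% yield = 287 / 437.3 × 100 = 65.63 %

65.6 %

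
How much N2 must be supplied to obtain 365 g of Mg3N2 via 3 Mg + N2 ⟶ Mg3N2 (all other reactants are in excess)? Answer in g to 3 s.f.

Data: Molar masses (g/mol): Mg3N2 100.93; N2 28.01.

n(Mg3N2) = 365 / 100.93 = 3.616 mol
n(N2) = (1/1) × 3.616 = 3.616 mol
mass = 3.616 × 28.01 = 101.3 g

101 g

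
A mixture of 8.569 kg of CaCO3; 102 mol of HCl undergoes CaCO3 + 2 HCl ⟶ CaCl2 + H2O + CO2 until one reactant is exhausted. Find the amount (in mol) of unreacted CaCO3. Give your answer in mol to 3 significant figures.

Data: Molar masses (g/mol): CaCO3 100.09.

n(CaCO3) = 8.569×1000 / 100.09 = 85.61 mol
n(HCl) = 102.0 mol
n/ν for CaCO3 = 85.61/1 = 85.61
n/ν for HCl = 102.0/2 = 51.00
Smallest n/ν is HCl → limiting reagent.
CaCO3 consumed = (1/2) × 102.0 = 51.00 mol
CaCO3 remaining = 85.61 − 51.00 = 34.61 mol

34.6 mol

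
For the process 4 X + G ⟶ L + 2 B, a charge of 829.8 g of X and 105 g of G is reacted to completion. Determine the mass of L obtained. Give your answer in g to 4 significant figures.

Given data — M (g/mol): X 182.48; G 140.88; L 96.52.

n(X) = 829.8 / 182.48 = 4.547 mol
n(G) = 105.0 / 140.88 = 0.7453 mol
n/ν for X = 4.547/4 = 1.137
n/ν for G = 0.7453/1 = 0.7453
Smallest n/ν is G → limiting reagent.
n(L) = (1/1) × 0.7453 = 0.7453 mol
mass = 0.7453 × 96.52 = 71.94 g

71.94 g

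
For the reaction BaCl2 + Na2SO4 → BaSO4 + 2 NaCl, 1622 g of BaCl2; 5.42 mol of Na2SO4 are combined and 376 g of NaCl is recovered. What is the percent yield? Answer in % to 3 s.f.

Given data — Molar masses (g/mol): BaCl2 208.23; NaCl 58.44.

59.4 %

n(BaCl2) = 1622 / 208.23 = 7.789 mol
n(Na2SO4) = 5.420 mol
n/ν for BaCl2 = 7.789/1 = 7.789
n/ν for Na2SO4 = 5.420/1 = 5.420
Smallest n/ν is Na2SO4 → limiting reagent.
theoretical n(NaCl) = (2/1) × 5.420 = 10.84 mol → 633.5 g
% yield = 376 / 633.5 × 100 = 59.35 %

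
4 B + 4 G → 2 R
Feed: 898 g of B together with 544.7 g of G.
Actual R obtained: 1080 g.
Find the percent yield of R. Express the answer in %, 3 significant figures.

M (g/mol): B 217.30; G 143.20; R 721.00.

n(B) = 898.0 / 217.30 = 4.133 mol
n(G) = 544.7 / 143.20 = 3.804 mol
n/ν for B = 4.133/4 = 1.033
n/ν for G = 3.804/4 = 0.9510
Smallest n/ν is G → limiting reagent.
theoretical n(R) = (2/4) × 3.804 = 1.902 mol → 1371 g
% yield = 1080 / 1371 × 100 = 78.77 %

78.8 %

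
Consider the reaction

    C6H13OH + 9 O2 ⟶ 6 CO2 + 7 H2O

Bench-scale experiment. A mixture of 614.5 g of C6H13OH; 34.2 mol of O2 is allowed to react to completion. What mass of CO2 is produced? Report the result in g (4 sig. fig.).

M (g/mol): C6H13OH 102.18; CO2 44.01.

n(C6H13OH) = 614.5 / 102.18 = 6.014 mol
n(O2) = 34.20 mol
n/ν for C6H13OH = 6.014/1 = 6.014
n/ν for O2 = 34.20/9 = 3.800
Smallest n/ν is O2 → limiting reagent.
n(CO2) = (6/9) × 34.20 = 22.80 mol
mass = 22.80 × 44.01 = 1003 g

1003 g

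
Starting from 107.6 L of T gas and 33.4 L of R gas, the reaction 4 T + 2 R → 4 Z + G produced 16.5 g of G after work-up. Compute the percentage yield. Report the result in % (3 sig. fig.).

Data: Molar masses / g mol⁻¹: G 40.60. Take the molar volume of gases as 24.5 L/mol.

n(T) = 107.6 / 24.5 = 4.392 mol
n(R) = 33.40 / 24.5 = 1.363 mol
n/ν → T: 1.098, R: 0.6815; R is limiting.
theoretical n(G) = (1/2) × 1.363 = 0.6815 mol → 27.67 g
% yield = 16.5 / 27.67 × 100 = 59.63 %

59.6 %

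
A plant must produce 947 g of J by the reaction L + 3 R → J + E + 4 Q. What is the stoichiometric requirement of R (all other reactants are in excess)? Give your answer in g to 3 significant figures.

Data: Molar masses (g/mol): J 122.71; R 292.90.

n(J) = 947 / 122.71 = 7.717 mol
n(R) = (3/1) × 7.717 = 23.15 mol
mass = 23.15 × 292.90 = 6781 g

6780 g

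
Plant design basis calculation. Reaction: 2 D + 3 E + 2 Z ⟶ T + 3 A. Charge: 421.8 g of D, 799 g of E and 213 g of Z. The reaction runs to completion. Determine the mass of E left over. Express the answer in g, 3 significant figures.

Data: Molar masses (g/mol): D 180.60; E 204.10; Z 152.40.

371 g

n(D) = 421.8 / 180.60 = 2.336 mol
n(E) = 799.0 / 204.10 = 3.915 mol
n(Z) = 213.0 / 152.40 = 1.398 mol
n/ν for D = 2.336/2 = 1.168
n/ν for E = 3.915/3 = 1.305
n/ν for Z = 1.398/2 = 0.6990
Smallest n/ν is Z → limiting reagent.
E consumed = (3/2) × 1.398 = 2.097 mol
E remaining = 3.915 − 2.097 = 1.818 mol
mass = 1.818 × 204.10 = 371.1 g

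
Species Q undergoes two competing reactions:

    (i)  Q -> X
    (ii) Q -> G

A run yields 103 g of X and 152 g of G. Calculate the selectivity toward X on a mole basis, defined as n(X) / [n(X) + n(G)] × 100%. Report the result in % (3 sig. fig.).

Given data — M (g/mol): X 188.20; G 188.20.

n(X) = 103 / 188.20 = 0.5473 mol
n(G) = 152 / 188.20 = 0.8077 mol
selectivity = 0.5473/(0.5473+0.8077) × 100 = 40.39 %

40.4 %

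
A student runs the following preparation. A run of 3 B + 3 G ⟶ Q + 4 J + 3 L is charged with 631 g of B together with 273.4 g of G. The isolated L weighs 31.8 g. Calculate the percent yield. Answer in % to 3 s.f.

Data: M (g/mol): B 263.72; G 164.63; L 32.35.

n(B) = 631.0 / 263.72 = 2.393 mol
n(G) = 273.4 / 164.63 = 1.661 mol
n/ν for B = 2.393/3 = 0.7977
n/ν for G = 1.661/3 = 0.5537
Smallest n/ν is G → limiting reagent.
theoretical n(L) = (3/3) × 1.661 = 1.661 mol → 53.73 g
% yield = 31.8 / 53.73 × 100 = 59.18 %

59.2 %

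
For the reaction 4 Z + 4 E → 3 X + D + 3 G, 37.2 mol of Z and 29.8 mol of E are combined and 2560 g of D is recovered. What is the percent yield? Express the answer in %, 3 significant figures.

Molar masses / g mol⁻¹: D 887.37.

38.7 %

n(Z) = 37.20 mol
n(E) = 29.80 mol
n/ν for Z = 37.20/4 = 9.300
n/ν for E = 29.80/4 = 7.450
Smallest n/ν is E → limiting reagent.
theoretical n(D) = (1/4) × 29.80 = 7.450 mol → 6611 g
% yield = 2560 / 6611 × 100 = 38.72 %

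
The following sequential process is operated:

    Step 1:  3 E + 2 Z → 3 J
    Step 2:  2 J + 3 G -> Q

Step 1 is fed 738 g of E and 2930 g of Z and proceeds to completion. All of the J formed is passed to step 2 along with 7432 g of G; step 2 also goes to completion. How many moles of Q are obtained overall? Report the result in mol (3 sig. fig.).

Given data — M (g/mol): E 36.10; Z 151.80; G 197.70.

Step 1:
n(E) = 738.0 / 36.10 = 20.44 mol
n(Z) = 2930 / 151.80 = 19.30 mol
n/ν for E = 20.44/3 = 6.813
n/ν for Z = 19.30/2 = 9.650
Smallest n/ν is E → limiting reagent.
n(J) produced = (3/3) × 20.44 = 20.44 mol
Step 2:
n(J) available = 20.44 mol
n(G) = 7432 / 197.70 = 37.59 mol
n/ν for J = 20.44/2 = 10.22
n/ν for G = 37.59/3 = 12.53
Smallest n/ν is J → limiting reagent.
n(Q) = (1/2) × 20.44 = 10.22 mol

10.2 mol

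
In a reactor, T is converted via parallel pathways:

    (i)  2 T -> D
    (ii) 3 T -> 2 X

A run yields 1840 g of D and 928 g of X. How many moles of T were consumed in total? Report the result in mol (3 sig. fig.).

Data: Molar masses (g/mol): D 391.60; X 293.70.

14.1 mol

n(D) = 1840 / 391.60 = 4.699 mol
n(X) = 928 / 293.70 = 3.160 mol
n(T) via (i) = (2/1)×4.699 = 9.398 mol
n(T) via (ii) = (3/2)×3.160 = 4.740 mol
total n(T) = 9.398 + 4.740 = 14.14 mol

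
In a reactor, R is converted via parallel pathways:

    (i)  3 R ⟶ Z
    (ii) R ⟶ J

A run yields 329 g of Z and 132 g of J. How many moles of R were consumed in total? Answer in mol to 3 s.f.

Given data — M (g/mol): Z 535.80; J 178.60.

n(Z) = 329 / 535.80 = 0.6140 mol
n(J) = 132 / 178.60 = 0.7391 mol
n(R) via (i) = (3/1)×0.6140 = 1.842 mol
n(R) via (ii) = (1/1)×0.7391 = 0.7391 mol
total n(R) = 1.842 + 0.7391 = 2.581 mol

2.58 mol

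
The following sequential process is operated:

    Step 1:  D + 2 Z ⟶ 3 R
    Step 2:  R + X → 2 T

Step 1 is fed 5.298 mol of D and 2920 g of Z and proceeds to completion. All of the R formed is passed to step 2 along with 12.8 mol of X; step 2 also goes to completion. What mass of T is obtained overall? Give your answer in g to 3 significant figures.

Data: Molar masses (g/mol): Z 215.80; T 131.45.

3370 g

Step 1:
n(D) = 5.298 mol
n(Z) = 2920 / 215.80 = 13.53 mol
n/ν for D = 5.298/1 = 5.298
n/ν for Z = 13.53/2 = 6.765
Smallest n/ν is D → limiting reagent.
n(R) produced = (3/1) × 5.298 = 15.89 mol
Step 2:
n(R) available = 15.89 mol
n(X) = 12.80 mol
n/ν for R = 15.89/1 = 15.89
n/ν for X = 12.80/1 = 12.80
Smallest n/ν is X → limiting reagent.
n(T) = (2/1) × 12.80 = 25.60 mol
mass = 25.60 × 131.45 = 3365 g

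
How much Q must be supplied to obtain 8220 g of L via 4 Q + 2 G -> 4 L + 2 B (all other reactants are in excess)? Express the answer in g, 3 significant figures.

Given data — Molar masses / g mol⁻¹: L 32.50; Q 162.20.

41000 g

n(L) = 8220 / 32.50 = 252.9 mol
n(Q) = (4/4) × 252.9 = 252.9 mol
mass = 252.9 × 162.20 = 41020 g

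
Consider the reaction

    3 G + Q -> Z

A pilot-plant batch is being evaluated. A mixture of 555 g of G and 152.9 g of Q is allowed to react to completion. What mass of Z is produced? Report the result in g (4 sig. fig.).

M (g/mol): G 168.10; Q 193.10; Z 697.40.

n(G) = 555.0 / 168.10 = 3.302 mol
n(Q) = 152.9 / 193.10 = 0.7918 mol
n/ν for G = 3.302/3 = 1.101
n/ν for Q = 0.7918/1 = 0.7918
Smallest n/ν is Q → limiting reagent.
n(Z) = (1/1) × 0.7918 = 0.7918 mol
mass = 0.7918 × 697.40 = 552.2 g

552.2 g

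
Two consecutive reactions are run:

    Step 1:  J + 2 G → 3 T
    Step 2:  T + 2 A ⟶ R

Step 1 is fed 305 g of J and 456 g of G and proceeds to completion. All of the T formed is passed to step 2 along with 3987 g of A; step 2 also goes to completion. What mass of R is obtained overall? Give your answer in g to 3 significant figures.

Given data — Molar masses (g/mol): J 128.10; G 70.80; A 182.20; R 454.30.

Step 1:
n(J) = 305.0 / 128.10 = 2.381 mol
n(G) = 456.0 / 70.80 = 6.441 mol
n/ν for J = 2.381/1 = 2.381
n/ν for G = 6.441/2 = 3.221
Smallest n/ν is J → limiting reagent.
n(T) produced = (3/1) × 2.381 = 7.143 mol
Step 2:
n(T) available = 7.143 mol
n(A) = 3987 / 182.20 = 21.88 mol
n/ν for T = 7.143/1 = 7.143
n/ν for A = 21.88/2 = 10.94
Smallest n/ν is T → limiting reagent.
n(R) = (1/1) × 7.143 = 7.143 mol
mass = 7.143 × 454.30 = 3245 g

3250 g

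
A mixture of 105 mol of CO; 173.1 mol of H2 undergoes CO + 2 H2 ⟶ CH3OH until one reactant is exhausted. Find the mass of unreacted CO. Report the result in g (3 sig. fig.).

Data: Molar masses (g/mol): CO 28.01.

517 g

n(CO) = 105.0 mol
n(H2) = 173.1 mol
n/ν → CO: 105.0, H2: 86.55; H2 is limiting.
CO consumed = (1/2) × 173.1 = 86.55 mol
CO remaining = 105.0 − 86.55 = 18.45 mol
mass = 18.45 × 28.01 = 516.8 g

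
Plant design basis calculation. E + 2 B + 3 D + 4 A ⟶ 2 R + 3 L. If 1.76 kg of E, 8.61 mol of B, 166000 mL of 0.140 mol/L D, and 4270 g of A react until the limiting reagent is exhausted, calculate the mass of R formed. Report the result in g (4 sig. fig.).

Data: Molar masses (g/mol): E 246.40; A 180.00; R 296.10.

2549 g

n(E) = 1.760×1000 / 246.40 = 7.143 mol
n(B) = 8.610 mol
n(D) = 0.140 × 166000/1000 = 23.24 mol
n(A) = 4270 / 180.00 = 23.72 mol
n/ν for E = 7.143/1 = 7.143
n/ν for B = 8.610/2 = 4.305
n/ν for D = 23.24/3 = 7.747
n/ν for A = 23.72/4 = 5.930
Smallest n/ν is B → limiting reagent.
n(R) = (2/2) × 8.610 = 8.610 mol
mass = 8.610 × 296.10 = 2549 g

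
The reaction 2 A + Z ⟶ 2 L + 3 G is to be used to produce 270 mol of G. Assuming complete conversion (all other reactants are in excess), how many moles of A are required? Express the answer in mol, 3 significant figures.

n(G) = 270.0 mol
n(A) = (2/3) × 270.0 = 180.0 mol

180 mol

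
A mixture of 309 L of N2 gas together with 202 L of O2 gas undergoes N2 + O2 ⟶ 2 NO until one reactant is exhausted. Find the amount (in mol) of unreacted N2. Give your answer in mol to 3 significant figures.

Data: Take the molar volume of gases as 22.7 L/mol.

n(N2) = 309.0 / 22.7 = 13.61 mol
n(O2) = 202.0 / 22.7 = 8.899 mol
n/ν → N2: 13.61, O2: 8.899; O2 is limiting.
N2 consumed = (1/1) × 8.899 = 8.899 mol
N2 remaining = 13.61 − 8.899 = 4.711 mol

4.71 mol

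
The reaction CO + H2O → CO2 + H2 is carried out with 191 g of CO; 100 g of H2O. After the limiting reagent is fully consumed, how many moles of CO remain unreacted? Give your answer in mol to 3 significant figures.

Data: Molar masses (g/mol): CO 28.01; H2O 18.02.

1.27 mol

n(CO) = 191.0 / 28.01 = 6.819 mol
n(H2O) = 100.0 / 18.02 = 5.549 mol
n/ν → CO: 6.819, H2O: 5.549; H2O is limiting.
CO consumed = (1/1) × 5.549 = 5.549 mol
CO remaining = 6.819 − 5.549 = 1.270 mol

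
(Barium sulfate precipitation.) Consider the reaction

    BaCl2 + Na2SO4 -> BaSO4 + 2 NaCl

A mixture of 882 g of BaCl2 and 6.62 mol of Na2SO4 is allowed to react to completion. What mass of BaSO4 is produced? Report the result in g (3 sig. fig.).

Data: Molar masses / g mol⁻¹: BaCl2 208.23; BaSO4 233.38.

989 g

n(BaCl2) = 882.0 / 208.23 = 4.236 mol
n(Na2SO4) = 6.620 mol
n/ν → BaCl2: 4.236, Na2SO4: 6.620; BaCl2 is limiting.
n(BaSO4) = (1/1) × 4.236 = 4.236 mol
mass = 4.236 × 233.38 = 988.6 g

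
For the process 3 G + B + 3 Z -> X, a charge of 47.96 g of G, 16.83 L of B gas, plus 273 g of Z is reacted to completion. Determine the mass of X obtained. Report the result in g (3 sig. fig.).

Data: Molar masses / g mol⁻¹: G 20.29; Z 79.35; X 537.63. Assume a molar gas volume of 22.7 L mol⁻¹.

399 g

n(G) = 47.96 / 20.29 = 2.364 mol
n(B) = 16.83 / 22.7 = 0.7414 mol
n(Z) = 273.0 / 79.35 = 3.440 mol
n/ν for G = 2.364/3 = 0.7880
n/ν for B = 0.7414/1 = 0.7414
n/ν for Z = 3.440/3 = 1.147
Smallest n/ν is B → limiting reagent.
n(X) = (1/1) × 0.7414 = 0.7414 mol
mass = 0.7414 × 537.63 = 398.6 g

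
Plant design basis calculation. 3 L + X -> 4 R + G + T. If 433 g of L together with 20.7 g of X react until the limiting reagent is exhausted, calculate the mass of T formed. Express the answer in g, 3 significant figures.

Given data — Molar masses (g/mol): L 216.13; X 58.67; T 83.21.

n(L) = 433.0 / 216.13 = 2.003 mol
n(X) = 20.70 / 58.67 = 0.3528 mol
n/ν → L: 0.6677, X: 0.3528; X is limiting.
n(T) = (1/1) × 0.3528 = 0.3528 mol
mass = 0.3528 × 83.21 = 29.36 g

29.4 g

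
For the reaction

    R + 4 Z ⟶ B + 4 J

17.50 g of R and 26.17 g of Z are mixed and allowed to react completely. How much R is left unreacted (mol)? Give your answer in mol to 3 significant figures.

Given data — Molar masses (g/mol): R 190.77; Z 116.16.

0.0354 mol

n(R) = 17.50 / 190.77 = 0.09173 mol
n(Z) = 26.17 / 116.16 = 0.2253 mol
n/ν for R = 0.09173/1 = 0.09173
n/ν for Z = 0.2253/4 = 0.05633
Smallest n/ν is Z → limiting reagent.
R consumed = (1/4) × 0.2253 = 0.05633 mol
R remaining = 0.09173 − 0.05633 = 0.03540 mol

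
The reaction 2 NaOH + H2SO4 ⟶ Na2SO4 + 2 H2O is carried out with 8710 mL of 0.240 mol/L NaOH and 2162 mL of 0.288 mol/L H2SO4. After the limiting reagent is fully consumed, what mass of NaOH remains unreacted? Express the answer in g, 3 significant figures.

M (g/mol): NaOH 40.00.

n(NaOH) = 0.240 × 8710/1000 = 2.090 mol
n(H2SO4) = 0.288 × 2162/1000 = 0.6227 mol
n/ν for NaOH = 2.090/2 = 1.045
n/ν for H2SO4 = 0.6227/1 = 0.6227
Smallest n/ν is H2SO4 → limiting reagent.
NaOH consumed = (2/1) × 0.6227 = 1.245 mol
NaOH remaining = 2.090 − 1.245 = 0.8450 mol
mass = 0.8450 × 40.00 = 33.80 g

33.8 g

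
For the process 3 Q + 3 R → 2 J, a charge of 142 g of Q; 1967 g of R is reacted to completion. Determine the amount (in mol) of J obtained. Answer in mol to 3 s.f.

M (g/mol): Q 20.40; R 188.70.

4.64 mol

n(Q) = 142.0 / 20.40 = 6.961 mol
n(R) = 1967 / 188.70 = 10.42 mol
n/ν for Q = 6.961/3 = 2.320
n/ν for R = 10.42/3 = 3.473
Smallest n/ν is Q → limiting reagent.
n(J) = (2/3) × 6.961 = 4.641 mol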